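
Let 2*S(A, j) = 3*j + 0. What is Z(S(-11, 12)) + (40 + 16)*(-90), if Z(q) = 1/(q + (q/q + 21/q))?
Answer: -609834/121 ≈ -5040.0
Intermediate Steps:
S(A, j) = 3*j/2 (S(A, j) = (3*j + 0)/2 = (3*j)/2 = 3*j/2)
Z(q) = 1/(1 + q + 21/q) (Z(q) = 1/(q + (1 + 21/q)) = 1/(1 + q + 21/q))
Z(S(-11, 12)) + (40 + 16)*(-90) = ((3/2)*12)/(21 + (3/2)*12 + ((3/2)*12)**2) + (40 + 16)*(-90) = 18/(21 + 18 + 18**2) + 56*(-90) = 18/(21 + 18 + 324) - 5040 = 18/363 - 5040 = 18*(1/363) - 5040 = 6/121 - 5040 = -609834/121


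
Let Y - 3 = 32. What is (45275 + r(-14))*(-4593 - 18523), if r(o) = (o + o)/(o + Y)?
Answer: -3139638236/3 ≈ -1.0465e+9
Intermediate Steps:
Y = 35 (Y = 3 + 32 = 35)
r(o) = 2*o/(35 + o) (r(o) = (o + o)/(o + 35) = (2*o)/(35 + o) = 2*o/(35 + o))
(45275 + r(-14))*(-4593 - 18523) = (45275 + 2*(-14)/(35 - 14))*(-4593 - 18523) = (45275 + 2*(-14)/21)*(-23116) = (45275 + 2*(-14)*(1/21))*(-23116) = (45275 - 4/3)*(-23116) = (135821/3)*(-23116) = -3139638236/3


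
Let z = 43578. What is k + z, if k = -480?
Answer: 43098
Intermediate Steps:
k + z = -480 + 43578 = 43098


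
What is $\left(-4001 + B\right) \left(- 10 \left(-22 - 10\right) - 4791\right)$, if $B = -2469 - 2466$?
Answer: $39952856$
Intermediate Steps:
$B = -4935$ ($B = -2469 - 2466 = -4935$)
$\left(-4001 + B\right) \left(- 10 \left(-22 - 10\right) - 4791\right) = \left(-4001 - 4935\right) \left(- 10 \left(-22 - 10\right) - 4791\right) = - 8936 \left(\left(-10\right) \left(-32\right) - 4791\right) = - 8936 \left(320 - 4791\right) = \left(-8936\right) \left(-4471\right) = 39952856$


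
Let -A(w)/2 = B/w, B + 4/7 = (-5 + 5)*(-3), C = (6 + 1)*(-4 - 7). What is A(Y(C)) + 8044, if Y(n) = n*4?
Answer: 4335714/539 ≈ 8044.0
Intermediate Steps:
C = -77 (C = 7*(-11) = -77)
B = -4/7 (B = -4/7 + (-5 + 5)*(-3) = -4/7 + 0*(-3) = -4/7 + 0 = -4/7 ≈ -0.57143)
Y(n) = 4*n
A(w) = 8/(7*w) (A(w) = -(-8)/(7*w) = 8/(7*w))
A(Y(C)) + 8044 = 8/(7*((4*(-77)))) + 8044 = (8/7)/(-308) + 8044 = (8/7)*(-1/308) + 8044 = -2/539 + 8044 = 4335714/539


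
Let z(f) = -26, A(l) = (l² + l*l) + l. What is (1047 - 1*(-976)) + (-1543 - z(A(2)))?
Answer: 506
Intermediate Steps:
A(l) = l + 2*l² (A(l) = (l² + l²) + l = 2*l² + l = l + 2*l²)
(1047 - 1*(-976)) + (-1543 - z(A(2))) = (1047 - 1*(-976)) + (-1543 - 1*(-26)) = (1047 + 976) + (-1543 + 26) = 2023 - 1517 = 506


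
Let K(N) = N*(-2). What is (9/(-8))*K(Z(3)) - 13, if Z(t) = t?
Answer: -25/4 ≈ -6.2500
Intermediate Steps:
K(N) = -2*N
(9/(-8))*K(Z(3)) - 13 = (9/(-8))*(-2*3) - 13 = (9*(-1/8))*(-6) - 13 = -9/8*(-6) - 13 = 27/4 - 13 = -25/4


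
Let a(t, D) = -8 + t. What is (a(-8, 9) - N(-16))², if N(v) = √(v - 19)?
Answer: (16 + I*√35)² ≈ 221.0 + 189.31*I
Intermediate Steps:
N(v) = √(-19 + v)
(a(-8, 9) - N(-16))² = ((-8 - 8) - √(-19 - 16))² = (-16 - √(-35))² = (-16 - I*√35)²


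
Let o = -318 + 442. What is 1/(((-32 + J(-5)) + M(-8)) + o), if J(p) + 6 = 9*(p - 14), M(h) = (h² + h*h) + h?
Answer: 1/35 ≈ 0.028571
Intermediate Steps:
M(h) = h + 2*h² (M(h) = (h² + h²) + h = 2*h² + h = h + 2*h²)
o = 124
J(p) = -132 + 9*p (J(p) = -6 + 9*(p - 14) = -6 + 9*(-14 + p) = -6 + (-126 + 9*p) = -132 + 9*p)
1/(((-32 + J(-5)) + M(-8)) + o) = 1/(((-32 + (-132 + 9*(-5))) - 8*(1 + 2*(-8))) + 124) = 1/(((-32 + (-132 - 45)) - 8*(1 - 16)) + 124) = 1/(((-32 - 177) - 8*(-15)) + 124) = 1/((-209 + 120) + 124) = 1/(-89 + 124) = 1/35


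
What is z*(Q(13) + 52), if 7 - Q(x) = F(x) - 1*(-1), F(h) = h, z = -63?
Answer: -2835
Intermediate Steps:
Q(x) = 6 - x (Q(x) = 7 - (x - 1*(-1)) = 7 - (x + 1) = 7 - (1 + x) = 7 + (-1 - x) = 6 - x)
z*(Q(13) + 52) = -63*((6 - 1*13) + 52) = -63*((6 - 13) + 52) = -63*(-7 + 52) = -63*45 = -2835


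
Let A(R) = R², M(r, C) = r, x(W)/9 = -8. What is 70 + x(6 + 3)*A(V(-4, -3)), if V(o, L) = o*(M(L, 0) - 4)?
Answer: -56378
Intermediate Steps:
x(W) = -72 (x(W) = 9*(-8) = -72)
V(o, L) = o*(-4 + L) (V(o, L) = o*(L - 4) = o*(-4 + L))
70 + x(6 + 3)*A(V(-4, -3)) = 70 - 72*16*(-4 - 3)² = 70 - 72*(-4*(-7))² = 70 - 72*28² = 70 - 72*784 = 70 - 56448 = -56378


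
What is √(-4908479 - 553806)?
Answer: I*√5462285 ≈ 2337.2*I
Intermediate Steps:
√(-4908479 - 553806) = √(-5462285) = I*√5462285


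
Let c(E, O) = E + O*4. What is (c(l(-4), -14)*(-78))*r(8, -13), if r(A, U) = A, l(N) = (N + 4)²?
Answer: 34944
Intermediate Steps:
l(N) = (4 + N)²
c(E, O) = E + 4*O
(c(l(-4), -14)*(-78))*r(8, -13) = (((4 - 4)² + 4*(-14))*(-78))*8 = ((0² - 56)*(-78))*8 = ((0 - 56)*(-78))*8 = -56*(-78)*8 = 4368*8 = 34944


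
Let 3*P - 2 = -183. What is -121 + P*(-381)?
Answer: 22866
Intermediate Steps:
P = -181/3 (P = 2/3 + (1/3)*(-183) = 2/3 - 61 = -181/3 ≈ -60.333)
-121 + P*(-381) = -121 - 181/3*(-381) = -121 + 22987 = 22866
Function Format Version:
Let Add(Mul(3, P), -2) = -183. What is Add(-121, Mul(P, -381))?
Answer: 22866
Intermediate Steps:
P = Rational(-181, 3) (P = Add(Rational(2, 3), Mul(Rational(1, 3), -183)) = Add(Rational(2, 3), -61) = Rational(-181, 3) ≈ -60.333)
Add(-121, Mul(P, -381)) = Add(-121, Mul(Rational(-181, 3), -381)) = Add(-121, 22987) = 22866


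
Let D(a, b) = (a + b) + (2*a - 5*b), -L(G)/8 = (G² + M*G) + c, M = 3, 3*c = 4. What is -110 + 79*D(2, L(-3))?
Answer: 11204/3 ≈ 3734.7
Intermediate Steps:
c = 4/3 (c = (⅓)*4 = 4/3 ≈ 1.3333)
L(G) = -32/3 - 24*G - 8*G² (L(G) = -8*((G² + 3*G) + 4/3) = -8*(4/3 + G² + 3*G) = -32/3 - 24*G - 8*G²)
D(a, b) = -4*b + 3*a (D(a, b) = (a + b) + (-5*b + 2*a) = -4*b + 3*a)
-110 + 79*D(2, L(-3)) = -110 + 79*(-4*(-32/3 - 24*(-3) - 8*(-3)²) + 3*2) = -110 + 79*(-4*(-32/3 + 72 - 8*9) + 6) = -110 + 79*(-4*(-32/3 + 72 - 72) + 6) = -110 + 79*(-4*(-32/3) + 6) = -110 + 79*(128/3 + 6) = -110 + 79*(146/3) = -110 + 11534/3 = 11204/3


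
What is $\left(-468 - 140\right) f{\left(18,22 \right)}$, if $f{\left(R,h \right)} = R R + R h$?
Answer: $-437760$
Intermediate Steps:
$f{\left(R,h \right)} = R^{2} + R h$
$\left(-468 - 140\right) f{\left(18,22 \right)} = \left(-468 - 140\right) 18 \left(18 + 22\right) = - 608 \cdot 18 \cdot 40 = \left(-608\right) 720 = -437760$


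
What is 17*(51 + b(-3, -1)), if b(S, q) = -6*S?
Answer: 1173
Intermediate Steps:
17*(51 + b(-3, -1)) = 17*(51 - 6*(-3)) = 17*(51 + 18) = 17*69 = 1173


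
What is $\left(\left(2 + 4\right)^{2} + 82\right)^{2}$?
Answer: $13924$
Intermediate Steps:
$\left(\left(2 + 4\right)^{2} + 82\right)^{2} = \left(6^{2} + 82\right)^{2} = \left(36 + 82\right)^{2} = 118^{2} = 13924$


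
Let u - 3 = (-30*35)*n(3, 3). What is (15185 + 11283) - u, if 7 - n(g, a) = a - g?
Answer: 33815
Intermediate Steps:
n(g, a) = 7 + g - a (n(g, a) = 7 - (a - g) = 7 + (g - a) = 7 + g - a)
u = -7347 (u = 3 + (-30*35)*(7 + 3 - 1*3) = 3 - 1050*(7 + 3 - 3) = 3 - 1050*7 = 3 - 7350 = -7347)
(15185 + 11283) - u = (15185 + 11283) - 1*(-7347) = 26468 + 7347 = 33815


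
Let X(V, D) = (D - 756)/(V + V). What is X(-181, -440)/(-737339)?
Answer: -598/133458359 ≈ -4.4808e-6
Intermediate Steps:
X(V, D) = (-756 + D)/(2*V) (X(V, D) = (-756 + D)/((2*V)) = (-756 + D)*(1/(2*V)) = (-756 + D)/(2*V))
X(-181, -440)/(-737339) = ((½)*(-756 - 440)/(-181))/(-737339) = ((½)*(-1/181)*(-1196))*(-1/737339) = (598/181)*(-1/737339) = -598/133458359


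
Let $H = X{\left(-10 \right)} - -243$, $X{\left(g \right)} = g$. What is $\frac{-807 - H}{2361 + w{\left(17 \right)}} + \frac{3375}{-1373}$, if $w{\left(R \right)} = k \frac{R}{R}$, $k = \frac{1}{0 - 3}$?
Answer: $- \frac{14092755}{4861793} \approx -2.8987$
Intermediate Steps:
$k = - \frac{1}{3}$ ($k = \frac{1}{-3} = - \frac{1}{3} \approx -0.33333$)
$w{\left(R \right)} = - \frac{1}{3}$ ($w{\left(R \right)} = - \frac{R \frac{1}{R}}{3} = \left(- \frac{1}{3}\right) 1 = - \frac{1}{3}$)
$H = 233$ ($H = -10 - -243 = -10 + 243 = 233$)
$\frac{-807 - H}{2361 + w{\left(17 \right)}} + \frac{3375}{-1373} = \frac{-807 - 233}{2361 - \frac{1}{3}} + \frac{3375}{-1373} = \frac{-807 - 233}{\frac{7082}{3}} + 3375 \left(- \frac{1}{1373}\right) = \left(-1040\right) \frac{3}{7082} - \frac{3375}{1373} = - \frac{1560}{3541} - \frac{3375}{1373} = - \frac{14092755}{4861793}$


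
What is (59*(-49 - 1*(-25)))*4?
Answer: -5664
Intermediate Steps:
(59*(-49 - 1*(-25)))*4 = (59*(-49 + 25))*4 = (59*(-24))*4 = -1416*4 = -5664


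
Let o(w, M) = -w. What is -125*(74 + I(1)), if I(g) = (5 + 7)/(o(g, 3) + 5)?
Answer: -9625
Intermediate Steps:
I(g) = 12/(5 - g) (I(g) = (5 + 7)/(-g + 5) = 12/(5 - g))
-125*(74 + I(1)) = -125*(74 - 12/(-5 + 1)) = -125*(74 - 12/(-4)) = -125*(74 - 12*(-¼)) = -125*(74 + 3) = -125*77 = -9625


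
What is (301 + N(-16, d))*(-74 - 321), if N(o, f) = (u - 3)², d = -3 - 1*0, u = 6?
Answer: -122450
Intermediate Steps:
d = -3 (d = -3 + 0 = -3)
N(o, f) = 9 (N(o, f) = (6 - 3)² = 3² = 9)
(301 + N(-16, d))*(-74 - 321) = (301 + 9)*(-74 - 321) = 310*(-395) = -122450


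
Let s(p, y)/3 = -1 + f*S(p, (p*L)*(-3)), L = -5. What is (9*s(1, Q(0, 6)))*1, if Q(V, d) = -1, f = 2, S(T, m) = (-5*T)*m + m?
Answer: -3267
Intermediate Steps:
S(T, m) = m - 5*T*m (S(T, m) = -5*T*m + m = m - 5*T*m)
s(p, y) = -3 + 90*p*(1 - 5*p) (s(p, y) = 3*(-1 + 2*(((p*(-5))*(-3))*(1 - 5*p))) = 3*(-1 + 2*((-5*p*(-3))*(1 - 5*p))) = 3*(-1 + 2*((15*p)*(1 - 5*p))) = 3*(-1 + 2*(15*p*(1 - 5*p))) = 3*(-1 + 30*p*(1 - 5*p)) = -3 + 90*p*(1 - 5*p))
(9*s(1, Q(0, 6)))*1 = (9*(-3 - 450*1² + 90*1))*1 = (9*(-3 - 450*1 + 90))*1 = (9*(-3 - 450 + 90))*1 = (9*(-363))*1 = -3267*1 = -3267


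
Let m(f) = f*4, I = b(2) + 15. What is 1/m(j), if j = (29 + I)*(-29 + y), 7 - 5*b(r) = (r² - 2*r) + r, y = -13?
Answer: -1/7560 ≈ -0.00013228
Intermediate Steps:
b(r) = 7/5 - r²/5 + r/5 (b(r) = 7/5 - ((r² - 2*r) + r)/5 = 7/5 - (r² - r)/5 = 7/5 + (-r²/5 + r/5) = 7/5 - r²/5 + r/5)
I = 16 (I = (7/5 - ⅕*2² + (⅕)*2) + 15 = (7/5 - ⅕*4 + ⅖) + 15 = (7/5 - ⅘ + ⅖) + 15 = 1 + 15 = 16)
j = -1890 (j = (29 + 16)*(-29 - 13) = 45*(-42) = -1890)
m(f) = 4*f
1/m(j) = 1/(4*(-1890)) = 1/(-7560) = -1/7560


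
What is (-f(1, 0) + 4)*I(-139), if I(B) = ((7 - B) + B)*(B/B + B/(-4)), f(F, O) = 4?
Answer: 0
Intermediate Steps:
I(B) = 7 - 7*B/4 (I(B) = 7*(1 + B*(-1/4)) = 7*(1 - B/4) = 7 - 7*B/4)
(-f(1, 0) + 4)*I(-139) = (-1*4 + 4)*(7 - 7/4*(-139)) = (-4 + 4)*(7 + 973/4) = 0*(1001/4) = 0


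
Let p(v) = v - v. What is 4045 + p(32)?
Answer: 4045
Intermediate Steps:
p(v) = 0
4045 + p(32) = 4045 + 0 = 4045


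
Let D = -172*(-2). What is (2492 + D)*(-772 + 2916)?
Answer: 6080384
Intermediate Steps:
D = 344
(2492 + D)*(-772 + 2916) = (2492 + 344)*(-772 + 2916) = 2836*2144 = 6080384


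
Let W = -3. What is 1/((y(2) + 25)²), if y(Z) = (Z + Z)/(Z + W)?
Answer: 1/441 ≈ 0.0022676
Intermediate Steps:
y(Z) = 2*Z/(-3 + Z) (y(Z) = (Z + Z)/(Z - 3) = (2*Z)/(-3 + Z) = 2*Z/(-3 + Z))
1/((y(2) + 25)²) = 1/((2*2/(-3 + 2) + 25)²) = 1/((2*2/(-1) + 25)²) = 1/((2*2*(-1) + 25)²) = 1/((-4 + 25)²) = 1/(21²) = 1/441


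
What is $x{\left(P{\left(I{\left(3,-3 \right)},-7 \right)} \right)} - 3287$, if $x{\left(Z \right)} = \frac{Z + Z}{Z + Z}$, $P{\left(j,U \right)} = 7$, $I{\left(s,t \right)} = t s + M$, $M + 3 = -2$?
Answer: $-3286$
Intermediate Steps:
$M = -5$ ($M = -3 - 2 = -5$)
$I{\left(s,t \right)} = -5 + s t$ ($I{\left(s,t \right)} = t s - 5 = s t - 5 = -5 + s t$)
$x{\left(Z \right)} = 1$ ($x{\left(Z \right)} = \frac{2 Z}{2 Z} = 2 Z \frac{1}{2 Z} = 1$)
$x{\left(P{\left(I{\left(3,-3 \right)},-7 \right)} \right)} - 3287 = 1 - 3287 = -3286$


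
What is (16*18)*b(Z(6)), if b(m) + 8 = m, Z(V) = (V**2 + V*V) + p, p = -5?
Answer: 16992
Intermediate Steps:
Z(V) = -5 + 2*V**2 (Z(V) = (V**2 + V*V) - 5 = (V**2 + V**2) - 5 = 2*V**2 - 5 = -5 + 2*V**2)
b(m) = -8 + m
(16*18)*b(Z(6)) = (16*18)*(-8 + (-5 + 2*6**2)) = 288*(-8 + (-5 + 2*36)) = 288*(-8 + (-5 + 72)) = 288*(-8 + 67) = 288*59 = 16992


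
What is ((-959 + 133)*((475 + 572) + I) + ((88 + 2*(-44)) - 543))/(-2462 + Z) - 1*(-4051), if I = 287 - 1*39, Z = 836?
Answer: 7657139/1626 ≈ 4709.2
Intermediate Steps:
I = 248 (I = 287 - 39 = 248)
((-959 + 133)*((475 + 572) + I) + ((88 + 2*(-44)) - 543))/(-2462 + Z) - 1*(-4051) = ((-959 + 133)*((475 + 572) + 248) + ((88 + 2*(-44)) - 543))/(-2462 + 836) - 1*(-4051) = (-826*(1047 + 248) + ((88 - 88) - 543))/(-1626) + 4051 = (-826*1295 + (0 - 543))*(-1/1626) + 4051 = (-1069670 - 543)*(-1/1626) + 4051 = -1070213*(-1/1626) + 4051 = 1070213/1626 + 4051 = 7657139/1626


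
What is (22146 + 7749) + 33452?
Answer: 63347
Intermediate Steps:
(22146 + 7749) + 33452 = 29895 + 33452 = 63347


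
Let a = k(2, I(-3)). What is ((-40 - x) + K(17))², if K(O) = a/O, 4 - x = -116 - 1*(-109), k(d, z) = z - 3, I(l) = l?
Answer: 762129/289 ≈ 2637.1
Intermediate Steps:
k(d, z) = -3 + z
x = 11 (x = 4 - (-116 - 1*(-109)) = 4 - (-116 + 109) = 4 - 1*(-7) = 4 + 7 = 11)
a = -6 (a = -3 - 3 = -6)
K(O) = -6/O
((-40 - x) + K(17))² = ((-40 - 1*11) - 6/17)² = ((-40 - 11) - 6*1/17)² = (-51 - 6/17)² = (-873/17)² = 762129/289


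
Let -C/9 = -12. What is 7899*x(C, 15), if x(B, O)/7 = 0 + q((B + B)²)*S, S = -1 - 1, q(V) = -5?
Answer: 552930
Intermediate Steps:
C = 108 (C = -9*(-12) = 108)
S = -2
x(B, O) = 70 (x(B, O) = 7*(0 - 5*(-2)) = 7*(0 + 10) = 7*10 = 70)
7899*x(C, 15) = 7899*70 = 552930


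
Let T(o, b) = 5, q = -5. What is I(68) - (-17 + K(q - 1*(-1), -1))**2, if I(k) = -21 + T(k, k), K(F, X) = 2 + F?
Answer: -377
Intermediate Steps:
I(k) = -16 (I(k) = -21 + 5 = -16)
I(68) - (-17 + K(q - 1*(-1), -1))**2 = -16 - (-17 + (2 + (-5 - 1*(-1))))**2 = -16 - (-17 + (2 + (-5 + 1)))**2 = -16 - (-17 + (2 - 4))**2 = -16 - (-17 - 2)**2 = -16 - 1*(-19)**2 = -16 - 1*361 = -16 - 361 = -377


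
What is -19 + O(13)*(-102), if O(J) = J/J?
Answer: -121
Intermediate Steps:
O(J) = 1
-19 + O(13)*(-102) = -19 + 1*(-102) = -19 - 102 = -121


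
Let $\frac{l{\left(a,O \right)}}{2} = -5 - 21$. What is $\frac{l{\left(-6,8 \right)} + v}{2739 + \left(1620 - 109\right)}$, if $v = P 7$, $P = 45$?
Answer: $\frac{263}{4250} \approx 0.061882$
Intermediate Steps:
$v = 315$ ($v = 45 \cdot 7 = 315$)
$l{\left(a,O \right)} = -52$ ($l{\left(a,O \right)} = 2 \left(-5 - 21\right) = 2 \left(-26\right) = -52$)
$\frac{l{\left(-6,8 \right)} + v}{2739 + \left(1620 - 109\right)} = \frac{-52 + 315}{2739 + \left(1620 - 109\right)} = \frac{263}{2739 + 1511} = \frac{263}{4250}$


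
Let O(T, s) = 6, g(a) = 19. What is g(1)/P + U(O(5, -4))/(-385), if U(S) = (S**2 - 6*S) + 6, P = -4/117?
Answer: -855879/1540 ≈ -555.77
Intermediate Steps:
P = -4/117 (P = -4*1/117 = -4/117 ≈ -0.034188)
U(S) = 6 + S**2 - 6*S
g(1)/P + U(O(5, -4))/(-385) = 19/(-4/117) + (6 + 6**2 - 6*6)/(-385) = 19*(-117/4) + (6 + 36 - 36)*(-1/385) = -2223/4 + 6*(-1/385) = -2223/4 - 6/385 = -855879/1540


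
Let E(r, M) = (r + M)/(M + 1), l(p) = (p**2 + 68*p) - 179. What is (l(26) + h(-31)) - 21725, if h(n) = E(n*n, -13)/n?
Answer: -603181/31 ≈ -19457.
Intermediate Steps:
l(p) = -179 + p**2 + 68*p
E(r, M) = (M + r)/(1 + M)
h(n) = (13/12 - n**2/12)/n (h(n) = ((-13 + n*n)/(1 - 13))/n = ((-13 + n**2)/(-12))/n = (-(-13 + n**2)/12)/n = (13/12 - n**2/12)/n)
(l(26) + h(-31)) - 21725 = ((-179 + 26**2 + 68*26) + (1/12)*(13 - 1*(-31)**2)/(-31)) - 21725 = ((-179 + 676 + 1768) + (1/12)*(-1/31)*(13 - 1*961)) - 21725 = (2265 + (1/12)*(-1/31)*(13 - 961)) - 21725 = (2265 + (1/12)*(-1/31)*(-948)) - 21725 = (2265 + 79/31) - 21725 = 70294/31 - 21725 = -603181/31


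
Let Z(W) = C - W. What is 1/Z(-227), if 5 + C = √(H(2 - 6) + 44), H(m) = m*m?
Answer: 37/8204 - √15/24612 ≈ 0.0043526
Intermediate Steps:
H(m) = m²
C = -5 + 2*√15 (C = -5 + √((2 - 6)² + 44) = -5 + √((-4)² + 44) = -5 + √(16 + 44) = -5 + √60 = -5 + 2*√15 ≈ 2.7460)
Z(W) = -5 - W + 2*√15 (Z(W) = (-5 + 2*√15) - W = -5 - W + 2*√15)
1/Z(-227) = 1/(-5 - 1*(-227) + 2*√15) = 1/(-5 + 227 + 2*√15) = 1/(222 + 2*√15)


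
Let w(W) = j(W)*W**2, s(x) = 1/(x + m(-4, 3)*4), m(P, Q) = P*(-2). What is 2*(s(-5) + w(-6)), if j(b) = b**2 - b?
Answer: 81650/27 ≈ 3024.1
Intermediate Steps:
m(P, Q) = -2*P
s(x) = 1/(32 + x) (s(x) = 1/(x - 2*(-4)*4) = 1/(x + 8*4) = 1/(x + 32) = 1/(32 + x))
w(W) = W**3*(-1 + W) (w(W) = (W*(-1 + W))*W**2 = W**3*(-1 + W))
2*(s(-5) + w(-6)) = 2*(1/(32 - 5) + (-6)**3*(-1 - 6)) = 2*(1/27 - 216*(-7)) = 2*(1/27 + 1512) = 2*(40825/27) = 81650/27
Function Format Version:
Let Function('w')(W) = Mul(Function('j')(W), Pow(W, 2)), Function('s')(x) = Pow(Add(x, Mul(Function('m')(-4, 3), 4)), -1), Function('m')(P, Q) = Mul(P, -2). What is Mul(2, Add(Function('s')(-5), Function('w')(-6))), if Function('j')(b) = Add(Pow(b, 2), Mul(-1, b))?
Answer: Rational(81650, 27) ≈ 3024.1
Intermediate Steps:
Function('m')(P, Q) = Mul(-2, P)
Function('s')(x) = Pow(Add(32, x), -1) (Function('s')(x) = Pow(Add(x, Mul(Mul(-2, -4), 4)), -1) = Pow(Add(x, Mul(8, 4)), -1) = Pow(Add(x, 32), -1) = Pow(Add(32, x), -1))
Function('w')(W) = Mul(Pow(W, 3), Add(-1, W)) (Function('w')(W) = Mul(Mul(W, Add(-1, W)), Pow(W, 2)) = Mul(Pow(W, 3), Add(-1, W)))
Mul(2, Add(Function('s')(-5), Function('w')(-6))) = Mul(2, Add(Pow(Add(32, -5), -1), Mul(Pow(-6, 3), Add(-1, -6)))) = Mul(2, Add(Pow(27, -1), Mul(-216, -7))) = Mul(2, Add(Rational(1, 27), 1512)) = Mul(2, Rational(40825, 27)) = Rational(81650, 27)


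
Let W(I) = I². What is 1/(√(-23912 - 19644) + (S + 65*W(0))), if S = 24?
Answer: 6/11033 - I*√10889/22066 ≈ 0.00054382 - 0.004729*I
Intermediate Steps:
1/(√(-23912 - 19644) + (S + 65*W(0))) = 1/(√(-23912 - 19644) + (24 + 65*0²)) = 1/(√(-43556) + (24 + 65*0)) = 1/(2*I*√10889 + (24 + 0)) = 1/(2*I*√10889 + 24) = 1/(24 + 2*I*√10889)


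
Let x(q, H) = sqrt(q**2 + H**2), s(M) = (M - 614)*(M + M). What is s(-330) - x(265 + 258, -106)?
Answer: 623040 - 13*sqrt(1685) ≈ 6.2251e+5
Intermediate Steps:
s(M) = 2*M*(-614 + M) (s(M) = (-614 + M)*(2*M) = 2*M*(-614 + M))
x(q, H) = sqrt(H**2 + q**2)
s(-330) - x(265 + 258, -106) = 2*(-330)*(-614 - 330) - sqrt((-106)**2 + (265 + 258)**2) = 2*(-330)*(-944) - sqrt(11236 + 523**2) = 623040 - sqrt(11236 + 273529) = 623040 - sqrt(284765) = 623040 - 13*sqrt(1685)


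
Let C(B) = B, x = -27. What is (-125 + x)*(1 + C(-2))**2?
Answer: -152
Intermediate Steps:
(-125 + x)*(1 + C(-2))**2 = (-125 - 27)*(1 - 2)**2 = -152*(-1)**2 = -152*1 = -152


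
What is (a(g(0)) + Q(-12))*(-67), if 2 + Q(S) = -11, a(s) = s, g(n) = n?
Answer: 871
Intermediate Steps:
Q(S) = -13 (Q(S) = -2 - 11 = -13)
(a(g(0)) + Q(-12))*(-67) = (0 - 13)*(-67) = -13*(-67) = 871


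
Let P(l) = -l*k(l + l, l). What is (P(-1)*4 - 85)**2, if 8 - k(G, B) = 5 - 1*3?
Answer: 3721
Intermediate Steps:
k(G, B) = 6 (k(G, B) = 8 - (5 - 1*3) = 8 - (5 - 3) = 8 - 1*2 = 8 - 2 = 6)
P(l) = -6*l (P(l) = -l*6 = -6*l)
(P(-1)*4 - 85)**2 = (-6*(-1)*4 - 85)**2 = (6*4 - 85)**2 = (24 - 85)**2 = (-61)**2 = 3721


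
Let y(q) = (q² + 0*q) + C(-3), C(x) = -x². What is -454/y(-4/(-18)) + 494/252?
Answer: 4812599/91350 ≈ 52.683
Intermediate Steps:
y(q) = -9 + q² (y(q) = (q² + 0*q) - 1*(-3)² = (q² + 0) - 1*9 = q² - 9 = -9 + q²)
-454/y(-4/(-18)) + 494/252 = -454/(-9 + (-4/(-18))²) + 494/252 = -454/(-9 + (-4*(-1/18))²) + 494*(1/252) = -454/(-9 + (2/9)²) + 247/126 = -454/(-9 + 4/81) + 247/126 = -454/(-725/81) + 247/126 = -454*(-81/725) + 247/126 = 36774/725 + 247/126 = 4812599/91350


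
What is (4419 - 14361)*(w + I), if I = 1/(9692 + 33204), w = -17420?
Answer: 3714571393749/21448 ≈ 1.7319e+8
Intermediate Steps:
I = 1/42896 ≈ 2.3312e-5
(4419 - 14361)*(w + I) = (4419 - 14361)*(-17420 + 1/42896) = -9942*(-747248319/42896) = 3714571393749/21448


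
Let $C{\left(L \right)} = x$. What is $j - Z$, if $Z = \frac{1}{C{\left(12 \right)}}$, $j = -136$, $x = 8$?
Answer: $- \frac{1089}{8} \approx -136.13$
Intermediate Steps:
$C{\left(L \right)} = 8$
$Z = \frac{1}{8} \approx 0.125$
$j - Z = -136 - \frac{1}{8} = - \frac{1089}{8}$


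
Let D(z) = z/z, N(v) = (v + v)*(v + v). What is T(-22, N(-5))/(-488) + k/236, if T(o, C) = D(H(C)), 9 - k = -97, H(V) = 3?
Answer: 12873/28792 ≈ 0.44710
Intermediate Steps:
N(v) = 4*v² (N(v) = (2*v)*(2*v) = 4*v²)
k = 106 (k = 9 - 1*(-97) = 9 + 97 = 106)
D(z) = 1
T(o, C) = 1
T(-22, N(-5))/(-488) + k/236 = 1/(-488) + 106/236 = 1*(-1/488) + 106*(1/236) = -1/488 + 53/118 = 12873/28792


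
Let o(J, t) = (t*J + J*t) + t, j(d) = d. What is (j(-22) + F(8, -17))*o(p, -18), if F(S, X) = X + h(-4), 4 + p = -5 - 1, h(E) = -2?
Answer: -14022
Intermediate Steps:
p = -10 (p = -4 + (-5 - 1) = -4 - 6 = -10)
F(S, X) = -2 + X (F(S, X) = X - 2 = -2 + X)
o(J, t) = t + 2*J*t (o(J, t) = (J*t + J*t) + t = 2*J*t + t = t + 2*J*t)
(j(-22) + F(8, -17))*o(p, -18) = (-22 + (-2 - 17))*(-18*(1 + 2*(-10))) = (-22 - 19)*(-18*(1 - 20)) = -(-738)*(-19) = -41*342 = -14022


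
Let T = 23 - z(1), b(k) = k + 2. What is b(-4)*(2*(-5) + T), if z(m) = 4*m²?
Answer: -18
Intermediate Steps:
b(k) = 2 + k
T = 19 (T = 23 - 4*1² = 23 - 4 = 19)
b(-4)*(2*(-5) + T) = (2 - 4)*(2*(-5) + 19) = -2*(-10 + 19) = -2*9 = -18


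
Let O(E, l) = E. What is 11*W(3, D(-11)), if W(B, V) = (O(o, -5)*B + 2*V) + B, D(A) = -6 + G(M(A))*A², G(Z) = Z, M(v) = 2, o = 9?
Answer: 5522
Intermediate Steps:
D(A) = -6 + 2*A²
W(B, V) = 2*V + 10*B (W(B, V) = (9*B + 2*V) + B = (2*V + 9*B) + B = 2*V + 10*B)
11*W(3, D(-11)) = 11*(2*(-6 + 2*(-11)²) + 10*3) = 11*(2*(-6 + 2*121) + 30) = 11*(2*(-6 + 242) + 30) = 11*(2*236 + 30) = 11*(472 + 30) = 11*502 = 5522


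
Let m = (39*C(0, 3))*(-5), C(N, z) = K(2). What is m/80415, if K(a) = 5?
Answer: -65/5361 ≈ -0.012125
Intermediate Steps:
C(N, z) = 5
m = -975 (m = (39*5)*(-5) = 195*(-5) = -975)
m/80415 = -975/80415 = -975*1/80415 = -65/5361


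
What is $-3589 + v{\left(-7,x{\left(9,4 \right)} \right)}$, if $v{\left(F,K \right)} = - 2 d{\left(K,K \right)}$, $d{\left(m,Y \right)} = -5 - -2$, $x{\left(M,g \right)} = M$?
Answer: $-3583$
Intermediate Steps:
$d{\left(m,Y \right)} = -3$ ($d{\left(m,Y \right)} = -5 + 2 = -3$)
$v{\left(F,K \right)} = 6$ ($v{\left(F,K \right)} = \left(-2\right) \left(-3\right) = 6$)
$-3589 + v{\left(-7,x{\left(9,4 \right)} \right)} = -3589 + 6 = -3583$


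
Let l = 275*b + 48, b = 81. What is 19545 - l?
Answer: -2778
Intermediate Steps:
l = 22323 (l = 275*81 + 48 = 22275 + 48 = 22323)
19545 - l = 19545 - 1*22323 = 19545 - 22323 = -2778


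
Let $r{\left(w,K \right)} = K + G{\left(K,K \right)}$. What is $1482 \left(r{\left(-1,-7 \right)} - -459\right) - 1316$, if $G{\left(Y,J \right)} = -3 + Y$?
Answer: $653728$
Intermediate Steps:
$r{\left(w,K \right)} = -3 + 2 K$ ($r{\left(w,K \right)} = K + \left(-3 + K\right) = -3 + 2 K$)
$1482 \left(r{\left(-1,-7 \right)} - -459\right) - 1316 = 1482 \left(\left(-3 + 2 \left(-7\right)\right) - -459\right) - 1316 = 1482 \left(\left(-3 - 14\right) + 459\right) - 1316 = 1482 \left(-17 + 459\right) - 1316 = 1482 \cdot 442 - 1316 = 655044 - 1316 = 653728$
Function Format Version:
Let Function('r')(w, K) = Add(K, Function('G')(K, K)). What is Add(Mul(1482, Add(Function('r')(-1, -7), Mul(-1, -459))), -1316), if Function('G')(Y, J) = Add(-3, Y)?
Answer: 653728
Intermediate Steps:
Function('r')(w, K) = Add(-3, Mul(2, K)) (Function('r')(w, K) = Add(K, Add(-3, K)) = Add(-3, Mul(2, K)))
Add(Mul(1482, Add(Function('r')(-1, -7), Mul(-1, -459))), -1316) = Add(Mul(1482, Add(Add(-3, Mul(2, -7)), Mul(-1, -459))), -1316) = Add(Mul(1482, Add(Add(-3, -14), 459)), -1316) = Add(Mul(1482, Add(-17, 459)), -1316) = Add(Mul(1482, 442), -1316) = Add(655044, -1316) = 653728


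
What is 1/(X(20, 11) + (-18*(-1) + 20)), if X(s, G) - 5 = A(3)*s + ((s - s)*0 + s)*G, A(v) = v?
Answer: 1/323 ≈ 0.0030960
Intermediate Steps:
X(s, G) = 5 + 3*s + G*s (X(s, G) = 5 + (3*s + ((s - s)*0 + s)*G) = 5 + (3*s + (0*0 + s)*G) = 5 + (3*s + (0 + s)*G) = 5 + (3*s + s*G) = 5 + (3*s + G*s) = 5 + 3*s + G*s)
1/(X(20, 11) + (-18*(-1) + 20)) = 1/((5 + 3*20 + 11*20) + (-18*(-1) + 20)) = 1/((5 + 60 + 220) + (18 + 20)) = 1/(285 + 38) = 1/323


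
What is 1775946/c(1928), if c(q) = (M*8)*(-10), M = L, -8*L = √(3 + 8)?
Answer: 887973*√11/55 ≈ 53547.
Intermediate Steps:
L = -√11/8 (L = -√(3 + 8)/8 = -√11/8 ≈ -0.41458)
M = -√11/8 ≈ -0.41458
c(q) = 10*√11 (c(q) = (-√11/8*8)*(-10) = -√11*(-10) = 10*√11)
1775946/c(1928) = 1775946/((10*√11)) = 1775946*(√11/110) = 887973*√11/55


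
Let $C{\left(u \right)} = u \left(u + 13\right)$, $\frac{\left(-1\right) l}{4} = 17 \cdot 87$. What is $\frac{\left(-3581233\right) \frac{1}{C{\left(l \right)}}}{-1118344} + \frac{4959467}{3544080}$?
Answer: $\frac{1345082436235512351}{961208018570935840} \approx 1.3994$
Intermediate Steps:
$l = -5916$ ($l = - 4 \cdot 17 \cdot 87 = \left(-4\right) 1479 = -5916$)
$C{\left(u \right)} = u \left(13 + u\right)$
$\frac{\left(-3581233\right) \frac{1}{C{\left(l \right)}}}{-1118344} + \frac{4959467}{3544080} = \frac{\left(-3581233\right) \frac{1}{\left(-5916\right) \left(13 - 5916\right)}}{-1118344} + \frac{4959467}{3544080} = - \frac{3581233}{\left(-5916\right) \left(-5903\right)} \left(- \frac{1}{1118344}\right) + 4959467 \cdot \frac{1}{3544080} = - \frac{3581233}{34922148} \left(- \frac{1}{1118344}\right) + \frac{4959467}{3544080} = \left(-3581233\right) \frac{1}{34922148} \left(- \frac{1}{1118344}\right) + \frac{4959467}{3544080} = \left(- \frac{3581233}{34922148}\right) \left(- \frac{1}{1118344}\right) + \frac{4959467}{3544080} = \frac{3581233}{39054974682912} + \frac{4959467}{3544080} = \frac{1345082436235512351}{961208018570935840}$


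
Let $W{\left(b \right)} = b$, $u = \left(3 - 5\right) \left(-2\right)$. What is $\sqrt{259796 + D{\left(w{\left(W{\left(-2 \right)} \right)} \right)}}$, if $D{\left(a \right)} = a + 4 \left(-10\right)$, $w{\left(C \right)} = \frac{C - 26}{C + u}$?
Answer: $\sqrt{259742} \approx 509.65$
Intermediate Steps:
$u = 4$ ($u = \left(-2\right) \left(-2\right) = 4$)
$w{\left(C \right)} = \frac{-26 + C}{4 + C}$ ($w{\left(C \right)} = \frac{C - 26}{C + 4} = \frac{-26 + C}{4 + C}$)
$D{\left(a \right)} = -40 + a$ ($D{\left(a \right)} = a - 40 = -40 + a$)
$\sqrt{259796 + D{\left(w{\left(W{\left(-2 \right)} \right)} \right)}} = \sqrt{259796 - \left(40 - \frac{-26 - 2}{4 - 2}\right)} = \sqrt{259796 - \left(40 - \frac{1}{2} \left(-28\right)\right)} = \sqrt{259796 + \left(-40 + \frac{1}{2} \left(-28\right)\right)} = \sqrt{259796 - 54} = \sqrt{259742}$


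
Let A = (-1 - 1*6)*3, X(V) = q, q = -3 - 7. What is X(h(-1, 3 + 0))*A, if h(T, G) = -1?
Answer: 210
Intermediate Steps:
q = -10
X(V) = -10
A = -21 (A = (-1 - 6)*3 = -7*3 = -21)
X(h(-1, 3 + 0))*A = -10*(-21) = 210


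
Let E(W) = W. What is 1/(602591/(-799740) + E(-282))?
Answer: -799740/226129271 ≈ -0.0035366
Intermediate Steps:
1/(602591/(-799740) + E(-282)) = 1/(602591/(-799740) - 282) = 1/(602591*(-1/799740) - 282) = 1/(-602591/799740 - 282) = 1/(-226129271/799740) = -799740/226129271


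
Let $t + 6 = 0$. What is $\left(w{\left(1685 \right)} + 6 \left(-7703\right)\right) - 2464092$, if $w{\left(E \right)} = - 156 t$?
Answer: $-2509374$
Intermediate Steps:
$t = -6$ ($t = -6 + 0 = -6$)
$w{\left(E \right)} = 936$ ($w{\left(E \right)} = \left(-156\right) \left(-6\right) = 936$)
$\left(w{\left(1685 \right)} + 6 \left(-7703\right)\right) - 2464092 = \left(936 + 6 \left(-7703\right)\right) - 2464092 = \left(936 - 46218\right) - 2464092 = -45282 - 2464092 = -2509374$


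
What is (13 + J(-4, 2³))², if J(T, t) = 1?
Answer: 196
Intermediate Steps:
(13 + J(-4, 2³))² = (13 + 1)² = 14² = 196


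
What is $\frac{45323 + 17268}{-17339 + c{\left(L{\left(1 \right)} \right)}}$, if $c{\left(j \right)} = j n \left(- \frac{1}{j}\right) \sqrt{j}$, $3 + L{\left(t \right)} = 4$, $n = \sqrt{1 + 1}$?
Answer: $- \frac{1085265349}{300640919} + \frac{62591 \sqrt{2}}{300640919} \approx -3.6095$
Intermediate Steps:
$n = \sqrt{2} \approx 1.4142$
$L{\left(t \right)} = 1$ ($L{\left(t \right)} = -3 + 4 = 1$)
$c{\left(j \right)} = - \sqrt{2} \sqrt{j}$ ($c{\left(j \right)} = j \sqrt{2} \left(- \frac{1}{j}\right) \sqrt{j} = - \sqrt{2} \sqrt{j}$)
$\frac{45323 + 17268}{-17339 + c{\left(L{\left(1 \right)} \right)}} = \frac{45323 + 17268}{-17339 - \sqrt{2} \sqrt{1}} = \frac{62591}{-17339 - \sqrt{2} \cdot 1} = \frac{62591}{-17339 - \sqrt{2}}$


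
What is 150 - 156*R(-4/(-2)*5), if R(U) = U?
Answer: -1410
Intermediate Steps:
150 - 156*R(-4/(-2)*5) = 150 - 156*(-4/(-2))*5 = 150 - 156*(-4*(-1/2))*5 = 150 - 312*5 = 150 - 156*10 = 150 - 1560 = -1410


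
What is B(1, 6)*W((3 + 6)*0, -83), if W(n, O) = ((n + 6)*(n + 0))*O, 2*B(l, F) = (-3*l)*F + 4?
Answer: 0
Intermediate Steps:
B(l, F) = 2 - 3*F*l/2 (B(l, F) = ((-3*l)*F + 4)/2 = (-3*F*l + 4)/2 = (4 - 3*F*l)/2 = 2 - 3*F*l/2)
W(n, O) = O*n*(6 + n) (W(n, O) = ((6 + n)*n)*O = (n*(6 + n))*O = O*n*(6 + n))
B(1, 6)*W((3 + 6)*0, -83) = (2 - 3/2*6*1)*(-83*(3 + 6)*0*(6 + (3 + 6)*0)) = (2 - 9)*(-83*9*0*(6 + 9*0)) = -(-581)*0*(6 + 0) = -(-581)*0*6 = -7*0 = 0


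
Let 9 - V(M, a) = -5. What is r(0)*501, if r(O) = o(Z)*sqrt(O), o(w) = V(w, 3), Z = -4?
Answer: 0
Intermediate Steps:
V(M, a) = 14 (V(M, a) = 9 - 1*(-5) = 9 + 5 = 14)
o(w) = 14
r(O) = 14*sqrt(O)
r(0)*501 = (14*sqrt(0))*501 = (14*0)*501 = 0*501 = 0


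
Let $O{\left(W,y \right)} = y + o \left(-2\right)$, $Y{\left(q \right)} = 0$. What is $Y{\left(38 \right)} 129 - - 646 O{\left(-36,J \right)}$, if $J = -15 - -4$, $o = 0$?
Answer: $-7106$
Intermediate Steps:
$J = -11$ ($J = -15 + 4 = -11$)
$O{\left(W,y \right)} = y$ ($O{\left(W,y \right)} = y + 0 \left(-2\right) = y + 0 = y$)
$Y{\left(38 \right)} 129 - - 646 O{\left(-36,J \right)} = 0 \cdot 129 - \left(-646\right) \left(-11\right) = 0 - 7106 = -7106$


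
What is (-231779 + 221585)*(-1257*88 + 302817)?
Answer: -1959296994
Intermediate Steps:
(-231779 + 221585)*(-1257*88 + 302817) = -10194*(-110616 + 302817) = -10194*192201 = -1959296994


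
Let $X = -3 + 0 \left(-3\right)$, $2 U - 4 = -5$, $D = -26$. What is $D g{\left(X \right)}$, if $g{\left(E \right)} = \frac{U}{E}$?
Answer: $- \frac{13}{3} \approx -4.3333$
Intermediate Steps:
$U = - \frac{1}{2}$ ($U = 2 + \frac{1}{2} \left(-5\right) = 2 - \frac{5}{2} = - \frac{1}{2} \approx -0.5$)
$X = -3$ ($X = -3 + 0 = -3$)
$g{\left(E \right)} = - \frac{1}{2 E}$
$D g{\left(X \right)} = - 26 \left(- \frac{1}{2 \left(-3\right)}\right) = - 26 \left(\left(- \frac{1}{2}\right) \left(- \frac{1}{3}\right)\right) = \left(-26\right) \frac{1}{6} = - \frac{13}{3}$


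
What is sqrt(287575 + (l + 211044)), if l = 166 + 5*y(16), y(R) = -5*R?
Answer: sqrt(498385) ≈ 705.96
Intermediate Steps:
l = -234 (l = 166 + 5*(-5*16) = 166 + 5*(-80) = 166 - 400 = -234)
sqrt(287575 + (l + 211044)) = sqrt(287575 + (-234 + 211044)) = sqrt(287575 + 210810) = sqrt(498385)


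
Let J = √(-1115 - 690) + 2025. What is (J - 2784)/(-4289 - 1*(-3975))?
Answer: 759/314 - 19*I*√5/314 ≈ 2.4172 - 0.1353*I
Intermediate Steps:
J = 2025 + 19*I*√5 (J = √(-1805) + 2025 = 19*I*√5 + 2025 = 2025 + 19*I*√5 ≈ 2025.0 + 42.485*I)
(J - 2784)/(-4289 - 1*(-3975)) = ((2025 + 19*I*√5) - 2784)/(-4289 - 1*(-3975)) = (-759 + 19*I*√5)/(-4289 + 3975) = (-759 + 19*I*√5)/(-314) = (-759 + 19*I*√5)*(-1/314) = 759/314 - 19*I*√5/314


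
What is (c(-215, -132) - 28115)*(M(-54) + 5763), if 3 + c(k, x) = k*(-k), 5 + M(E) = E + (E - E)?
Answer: -424052472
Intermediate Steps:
M(E) = -5 + E (M(E) = -5 + (E + (E - E)) = -5 + (E + 0) = -5 + E)
c(k, x) = -3 - k² (c(k, x) = -3 + k*(-k) = -3 - k²)
(c(-215, -132) - 28115)*(M(-54) + 5763) = ((-3 - 1*(-215)²) - 28115)*((-5 - 54) + 5763) = ((-3 - 1*46225) - 28115)*(-59 + 5763) = ((-3 - 46225) - 28115)*5704 = (-46228 - 28115)*5704 = -74343*5704 = -424052472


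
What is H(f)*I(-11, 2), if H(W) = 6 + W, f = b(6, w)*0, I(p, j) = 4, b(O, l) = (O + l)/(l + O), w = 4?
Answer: 24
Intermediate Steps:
b(O, l) = 1 (b(O, l) = (O + l)/(O + l) = 1)
f = 0 (f = 1*0 = 0)
H(f)*I(-11, 2) = (6 + 0)*4 = 6*4 = 24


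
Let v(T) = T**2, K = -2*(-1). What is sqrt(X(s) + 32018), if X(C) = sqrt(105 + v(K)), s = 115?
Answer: sqrt(32018 + sqrt(109)) ≈ 178.96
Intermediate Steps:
K = 2
X(C) = sqrt(109) (X(C) = sqrt(105 + 2**2) = sqrt(105 + 4) = sqrt(109))
sqrt(X(s) + 32018) = sqrt(sqrt(109) + 32018) = sqrt(32018 + sqrt(109))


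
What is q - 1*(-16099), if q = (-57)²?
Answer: 19348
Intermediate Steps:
q = 3249
q - 1*(-16099) = 3249 - 1*(-16099) = 3249 + 16099 = 19348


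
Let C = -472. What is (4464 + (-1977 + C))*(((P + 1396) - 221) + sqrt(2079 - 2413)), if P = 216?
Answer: 2802865 + 2015*I*sqrt(334) ≈ 2.8029e+6 + 36826.0*I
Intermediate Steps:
(4464 + (-1977 + C))*(((P + 1396) - 221) + sqrt(2079 - 2413)) = (4464 + (-1977 - 472))*(((216 + 1396) - 221) + sqrt(2079 - 2413)) = (4464 - 2449)*((1612 - 221) + sqrt(-334)) = 2015*(1391 + I*sqrt(334)) = 2802865 + 2015*I*sqrt(334)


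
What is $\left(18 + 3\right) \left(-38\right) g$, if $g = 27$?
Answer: $-21546$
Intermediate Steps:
$\left(18 + 3\right) \left(-38\right) g = \left(18 + 3\right) \left(-38\right) 27 = 21 \left(-38\right) 27 = \left(-798\right) 27 = -21546$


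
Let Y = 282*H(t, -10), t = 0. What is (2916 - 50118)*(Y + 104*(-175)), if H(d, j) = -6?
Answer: 938942184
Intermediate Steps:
Y = -1692 (Y = 282*(-6) = -1692)
(2916 - 50118)*(Y + 104*(-175)) = (2916 - 50118)*(-1692 + 104*(-175)) = -47202*(-1692 - 18200) = -47202*(-19892) = 938942184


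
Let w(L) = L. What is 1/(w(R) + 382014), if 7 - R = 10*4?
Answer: 1/381981 ≈ 2.6179e-6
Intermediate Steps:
R = -33 (R = 7 - 10*4 = 7 - 1*40 = 7 - 40 = -33)
1/(w(R) + 382014) = 1/(-33 + 382014) = 1/381981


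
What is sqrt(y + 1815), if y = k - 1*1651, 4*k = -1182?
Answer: I*sqrt(526)/2 ≈ 11.467*I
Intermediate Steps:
k = -591/2 (k = (1/4)*(-1182) = -591/2 ≈ -295.50)
y = -3893/2 (y = -591/2 - 1*1651 = -591/2 - 1651 = -3893/2 ≈ -1946.5)
sqrt(y + 1815) = sqrt(-3893/2 + 1815) = sqrt(-263/2) = I*sqrt(526)/2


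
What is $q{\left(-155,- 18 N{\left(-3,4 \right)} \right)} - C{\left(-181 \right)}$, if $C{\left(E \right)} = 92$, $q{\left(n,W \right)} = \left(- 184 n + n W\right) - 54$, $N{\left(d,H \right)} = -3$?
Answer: $20004$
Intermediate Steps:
$q{\left(n,W \right)} = -54 - 184 n + W n$ ($q{\left(n,W \right)} = \left(- 184 n + W n\right) - 54 = -54 - 184 n + W n$)
$q{\left(-155,- 18 N{\left(-3,4 \right)} \right)} - C{\left(-181 \right)} = \left(-54 - -28520 + \left(-18\right) \left(-3\right) \left(-155\right)\right) - 92 = \left(-54 + 28520 + 54 \left(-155\right)\right) - 92 = \left(-54 + 28520 - 8370\right) - 92 = 20096 - 92 = 20004$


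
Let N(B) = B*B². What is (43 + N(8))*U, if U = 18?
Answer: 9990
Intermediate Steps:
N(B) = B³
(43 + N(8))*U = (43 + 8³)*18 = (43 + 512)*18 = 555*18 = 9990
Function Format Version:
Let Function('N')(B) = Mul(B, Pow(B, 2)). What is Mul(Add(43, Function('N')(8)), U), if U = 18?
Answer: 9990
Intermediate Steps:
Function('N')(B) = Pow(B, 3)
Mul(Add(43, Function('N')(8)), U) = Mul(Add(43, Pow(8, 3)), 18) = Mul(Add(43, 512), 18) = Mul(555, 18) = 9990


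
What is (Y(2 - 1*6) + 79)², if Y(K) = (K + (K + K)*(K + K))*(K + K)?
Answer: 160801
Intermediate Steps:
Y(K) = 2*K*(K + 4*K²) (Y(K) = (K + (2*K)*(2*K))*(2*K) = (K + 4*K²)*(2*K) = 2*K*(K + 4*K²))
(Y(2 - 1*6) + 79)² = ((2 - 1*6)²*(2 + 8*(2 - 1*6)) + 79)² = ((2 - 6)²*(2 + 8*(2 - 6)) + 79)² = ((-4)²*(2 + 8*(-4)) + 79)² = (16*(2 - 32) + 79)² = (16*(-30) + 79)² = (-480 + 79)² = (-401)² = 160801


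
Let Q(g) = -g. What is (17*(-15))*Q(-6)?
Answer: -1530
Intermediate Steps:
(17*(-15))*Q(-6) = (17*(-15))*(-1*(-6)) = -255*6 = -1530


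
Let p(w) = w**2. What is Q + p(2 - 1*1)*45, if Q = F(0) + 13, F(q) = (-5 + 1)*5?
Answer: 38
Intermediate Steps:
F(q) = -20 (F(q) = -4*5 = -20)
Q = -7 (Q = -20 + 13 = -7)
Q + p(2 - 1*1)*45 = -7 + (2 - 1*1)**2*45 = -7 + (2 - 1)**2*45 = -7 + 1**2*45 = -7 + 1*45 = -7 + 45 = 38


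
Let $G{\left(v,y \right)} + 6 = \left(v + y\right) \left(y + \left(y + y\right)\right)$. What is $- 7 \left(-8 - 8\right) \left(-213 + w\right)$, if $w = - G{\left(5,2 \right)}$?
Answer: $-27888$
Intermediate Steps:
$G{\left(v,y \right)} = -6 + 3 y \left(v + y\right)$ ($G{\left(v,y \right)} = -6 + \left(v + y\right) \left(y + \left(y + y\right)\right) = -6 + \left(v + y\right) \left(y + 2 y\right) = -6 + \left(v + y\right) 3 y = -6 + 3 y \left(v + y\right)$)
$w = -36$ ($w = - (-6 + 3 \cdot 2^{2} + 3 \cdot 5 \cdot 2) = - (-6 + 3 \cdot 4 + 30) = - (-6 + 12 + 30) = \left(-1\right) 36 = -36$)
$- 7 \left(-8 - 8\right) \left(-213 + w\right) = - 7 \left(-8 - 8\right) \left(-213 - 36\right) = \left(-7\right) \left(-16\right) \left(-249\right) = 112 \left(-249\right) = -27888$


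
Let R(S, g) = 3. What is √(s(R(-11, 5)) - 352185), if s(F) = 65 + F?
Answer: I*√352117 ≈ 593.39*I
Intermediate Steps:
√(s(R(-11, 5)) - 352185) = √((65 + 3) - 352185) = √(68 - 352185) = √(-352117) = I*√352117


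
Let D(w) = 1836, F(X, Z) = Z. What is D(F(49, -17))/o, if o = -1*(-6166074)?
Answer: 306/1027679 ≈ 0.00029776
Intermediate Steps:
o = 6166074
D(F(49, -17))/o = 1836/6166074 = 1836*(1/6166074) = 306/1027679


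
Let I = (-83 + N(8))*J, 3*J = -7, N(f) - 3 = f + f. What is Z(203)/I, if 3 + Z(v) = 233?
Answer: 345/224 ≈ 1.5402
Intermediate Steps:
Z(v) = 230 (Z(v) = -3 + 233 = 230)
N(f) = 3 + 2*f (N(f) = 3 + (f + f) = 3 + 2*f)
J = -7/3 (J = (1/3)*(-7) = -7/3 ≈ -2.3333)
I = 448/3 (I = (-83 + (3 + 2*8))*(-7/3) = (-83 + (3 + 16))*(-7/3) = (-83 + 19)*(-7/3) = -64*(-7/3) = 448/3 ≈ 149.33)
Z(203)/I = 230/(448/3) = 230*(3/448) = 345/224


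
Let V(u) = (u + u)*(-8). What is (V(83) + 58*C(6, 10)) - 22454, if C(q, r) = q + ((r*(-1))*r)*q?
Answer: -58234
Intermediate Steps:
C(q, r) = q - q*r² (C(q, r) = q + ((-r)*r)*q = q + (-r²)*q = q - q*r²)
V(u) = -16*u (V(u) = (2*u)*(-8) = -16*u)
(V(83) + 58*C(6, 10)) - 22454 = (-16*83 + 58*(6*(1 - 1*10²))) - 22454 = (-1328 + 58*(6*(1 - 1*100))) - 22454 = (-1328 + 58*(6*(1 - 100))) - 22454 = (-1328 + 58*(6*(-99))) - 22454 = (-1328 + 58*(-594)) - 22454 = (-1328 - 34452) - 22454 = -35780 - 22454 = -58234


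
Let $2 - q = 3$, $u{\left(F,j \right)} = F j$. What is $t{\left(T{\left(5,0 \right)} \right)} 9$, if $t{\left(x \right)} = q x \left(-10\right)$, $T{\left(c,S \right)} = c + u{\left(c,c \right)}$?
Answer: $2700$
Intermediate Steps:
$q = -1$ ($q = 2 - 3 = -1$)
$T{\left(c,S \right)} = c + c^{2}$ ($T{\left(c,S \right)} = c + c c = c + c^{2}$)
$t{\left(x \right)} = 10 x$ ($t{\left(x \right)} = - x \left(-10\right) = - \left(-10\right) x = 10 x$)
$t{\left(T{\left(5,0 \right)} \right)} 9 = 10 \cdot 5 \left(1 + 5\right) 9 = 10 \cdot 5 \cdot 6 \cdot 9 = 10 \cdot 30 \cdot 9 = 300 \cdot 9 = 2700$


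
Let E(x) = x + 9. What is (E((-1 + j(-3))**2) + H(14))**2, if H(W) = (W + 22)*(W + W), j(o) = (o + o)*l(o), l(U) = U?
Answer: 1705636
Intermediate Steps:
j(o) = 2*o**2 (j(o) = (o + o)*o = (2*o)*o = 2*o**2)
H(W) = 2*W*(22 + W) (H(W) = (22 + W)*(2*W) = 2*W*(22 + W))
E(x) = 9 + x
(E((-1 + j(-3))**2) + H(14))**2 = ((9 + (-1 + 2*(-3)**2)**2) + 2*14*(22 + 14))**2 = ((9 + (-1 + 2*9)**2) + 2*14*36)**2 = ((9 + (-1 + 18)**2) + 1008)**2 = ((9 + 17**2) + 1008)**2 = ((9 + 289) + 1008)**2 = (298 + 1008)**2 = 1306**2 = 1705636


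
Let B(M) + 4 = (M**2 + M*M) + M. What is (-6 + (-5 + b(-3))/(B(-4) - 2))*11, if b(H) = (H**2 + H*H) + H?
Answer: -61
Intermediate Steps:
b(H) = H + 2*H**2 (b(H) = (H**2 + H**2) + H = 2*H**2 + H = H + 2*H**2)
B(M) = -4 + M + 2*M**2 (B(M) = -4 + ((M**2 + M*M) + M) = -4 + ((M**2 + M**2) + M) = -4 + (2*M**2 + M) = -4 + (M + 2*M**2) = -4 + M + 2*M**2)
(-6 + (-5 + b(-3))/(B(-4) - 2))*11 = (-6 + (-5 - 3*(1 + 2*(-3)))/((-4 - 4 + 2*(-4)**2) - 2))*11 = (-6 + (-5 - 3*(1 - 6))/((-4 - 4 + 2*16) - 2))*11 = (-6 + (-5 - 3*(-5))/((-4 - 4 + 32) - 2))*11 = (-6 + (-5 + 15)/(24 - 2))*11 = (-6 + 10/22)*11 = (-6 + 10*(1/22))*11 = (-6 + 5/11)*11 = -61/11*11 = -61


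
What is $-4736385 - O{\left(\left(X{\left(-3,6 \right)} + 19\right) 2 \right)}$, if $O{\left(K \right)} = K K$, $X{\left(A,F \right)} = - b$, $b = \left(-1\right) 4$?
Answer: $-4738501$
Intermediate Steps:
$b = -4$
$X{\left(A,F \right)} = 4$ ($X{\left(A,F \right)} = \left(-1\right) \left(-4\right) = 4$)
$O{\left(K \right)} = K^{2}$
$-4736385 - O{\left(\left(X{\left(-3,6 \right)} + 19\right) 2 \right)} = -4736385 - \left(\left(4 + 19\right) 2\right)^{2} = -4736385 - \left(23 \cdot 2\right)^{2} = -4736385 - 46^{2} = -4736385 - 2116 = -4738501$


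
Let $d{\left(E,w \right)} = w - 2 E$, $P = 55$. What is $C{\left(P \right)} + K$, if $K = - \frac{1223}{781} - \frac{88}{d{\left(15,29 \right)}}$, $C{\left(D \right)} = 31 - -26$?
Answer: $\frac{112022}{781} \approx 143.43$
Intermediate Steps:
$C{\left(D \right)} = 57$ ($C{\left(D \right)} = 31 + 26 = 57$)
$K = \frac{67505}{781}$ ($K = - \frac{1223}{781} - \frac{88}{29 - 30} = \left(-1223\right) \frac{1}{781} - \frac{88}{29 - 30} = - \frac{1223}{781} - \frac{88}{-1} = - \frac{1223}{781} - -88 = - \frac{1223}{781} + 88 = \frac{67505}{781} \approx 86.434$)
$C{\left(P \right)} + K = 57 + \frac{67505}{781} = \frac{112022}{781}$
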